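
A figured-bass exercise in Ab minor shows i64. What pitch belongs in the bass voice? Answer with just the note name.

Eb

i in Ab minor has root Ab; the chord is Ab-Cb-Eb.
The figure 64 means second inversion — the fifth is in the bass.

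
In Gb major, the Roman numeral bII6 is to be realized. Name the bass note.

bII in Gb major has root Abb; the chord is Abb-Cb-Ebb.
The figure 6 means first inversion — the third is in the bass.

Cb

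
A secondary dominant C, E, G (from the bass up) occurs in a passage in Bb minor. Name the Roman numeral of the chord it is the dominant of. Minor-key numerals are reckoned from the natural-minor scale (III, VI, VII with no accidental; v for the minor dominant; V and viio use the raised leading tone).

The chord is a major triad on C.
A dominant resolves down a perfect fifth: C → F. In Bb minor, F is scale degree 5, i.e. V.

V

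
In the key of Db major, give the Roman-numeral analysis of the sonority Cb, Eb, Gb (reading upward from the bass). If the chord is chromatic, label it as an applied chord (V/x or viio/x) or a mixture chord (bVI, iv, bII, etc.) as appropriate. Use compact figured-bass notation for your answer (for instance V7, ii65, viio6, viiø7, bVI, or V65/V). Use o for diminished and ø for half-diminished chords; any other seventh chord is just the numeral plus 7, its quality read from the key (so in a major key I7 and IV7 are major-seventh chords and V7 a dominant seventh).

bVII

The pitches Cb-Eb-Gb form a major triad rooted on Cb.
Cb is the lowered seventh degree of Db major (diatonic 7 would be C). This is a major triad on the lowered seventh degree (the subtonic), borrowed from the parallel minor.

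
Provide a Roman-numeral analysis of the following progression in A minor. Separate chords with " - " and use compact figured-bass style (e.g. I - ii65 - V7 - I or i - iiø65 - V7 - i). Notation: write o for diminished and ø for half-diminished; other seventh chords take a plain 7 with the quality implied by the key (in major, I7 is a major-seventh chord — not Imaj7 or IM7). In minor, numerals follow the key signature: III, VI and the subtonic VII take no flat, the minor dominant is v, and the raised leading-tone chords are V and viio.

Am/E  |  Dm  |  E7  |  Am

Am/E: root A is the tonic; minor triad there is i64.
Dm has root D, degree 4 in A minor, so iv.
E7 has root E, degree 5 in A minor, so V7.
Am has root A, degree 1 in A minor, so i.

i64 - iv - V7 - i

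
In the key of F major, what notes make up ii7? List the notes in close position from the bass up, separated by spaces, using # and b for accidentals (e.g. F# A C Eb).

The numeral's case and figure indicate a minor seventh chord. In F major its root, scale degree 2, is G.
Stacking thirds from G gives G-Bb-D-F.

G Bb D F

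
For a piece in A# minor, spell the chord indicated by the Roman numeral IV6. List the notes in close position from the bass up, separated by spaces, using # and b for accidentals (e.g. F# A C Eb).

IV6 is the major subdominant, borrowed from the parallel major. In A# minor that root is D#.
So the chord is D#-F##-A#, a major triad.
With the 6 figure the chord is in first inversion; from the bass F## upward in close position it reads F##-A#-D#.

F## A# D#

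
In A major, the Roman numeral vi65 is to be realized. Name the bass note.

vi in A major has root F#; the chord is F#-A-C#-E.
The figure 65 means first inversion — the third is in the bass.

A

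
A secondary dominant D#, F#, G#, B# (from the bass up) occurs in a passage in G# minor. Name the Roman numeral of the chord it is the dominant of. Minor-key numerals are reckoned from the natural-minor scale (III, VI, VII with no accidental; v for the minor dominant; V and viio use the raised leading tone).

The chord is a dominant seventh chord on G#.
A dominant resolves down a perfect fifth: G# → C#. In G# minor, C# is scale degree 4, i.e. iv.

iv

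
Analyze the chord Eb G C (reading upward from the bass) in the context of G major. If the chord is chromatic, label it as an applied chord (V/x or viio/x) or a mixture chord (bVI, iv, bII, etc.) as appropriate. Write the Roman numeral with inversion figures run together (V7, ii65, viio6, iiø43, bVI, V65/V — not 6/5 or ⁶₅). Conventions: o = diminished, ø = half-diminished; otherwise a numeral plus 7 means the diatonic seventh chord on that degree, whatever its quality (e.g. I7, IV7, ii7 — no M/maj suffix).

iv6

Stacked in thirds the chord is C-Eb-G: a minor triad on C.
C is the fourth degree of G major. This is the minor subdominant, borrowed from the parallel minor.
With Eb in the bass the chord is in first inversion, so the figured bass is 6.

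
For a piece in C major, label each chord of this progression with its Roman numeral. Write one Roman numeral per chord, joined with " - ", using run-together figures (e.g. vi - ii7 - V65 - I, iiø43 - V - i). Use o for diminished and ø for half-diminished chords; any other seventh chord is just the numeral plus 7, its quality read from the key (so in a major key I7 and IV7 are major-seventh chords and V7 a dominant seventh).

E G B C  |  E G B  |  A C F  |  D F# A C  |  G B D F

I65 - iii - IV6 - V7/V - V7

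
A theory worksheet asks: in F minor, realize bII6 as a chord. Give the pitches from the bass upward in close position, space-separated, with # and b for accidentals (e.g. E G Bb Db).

bII6 is the Neapolitan sixth — a major triad on the lowered second degree, here in its customary first inversion. In F minor that root is Gb.
So the chord is Gb-Bb-Db.
The figured bass 6 indicates first inversion, placing the third (Bb) in the bass: Bb-Db-Gb.

Bb Db Gb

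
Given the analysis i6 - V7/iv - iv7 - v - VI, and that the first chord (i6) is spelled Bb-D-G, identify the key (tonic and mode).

G minor

The chord Gm/Bb is a minor triad rooted on G; its label is i6.
If G is scale degree 1 and the mode makes that degree carry a minor triad, the tonic is G and the mode is minor.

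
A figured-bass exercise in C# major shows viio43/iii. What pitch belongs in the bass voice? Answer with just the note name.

A#

The applied chord viio43/iii is rooted on D##: D##-F##-A#-C#.
The figure 43 means second inversion — the fifth is in the bass.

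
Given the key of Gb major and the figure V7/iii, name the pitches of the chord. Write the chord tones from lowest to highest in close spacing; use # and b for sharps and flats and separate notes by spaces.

F A C Eb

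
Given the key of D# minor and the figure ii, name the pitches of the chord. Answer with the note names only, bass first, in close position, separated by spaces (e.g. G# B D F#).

E# G# B#

Scale degree 2 in D# minor is E#; here the chord built on it is altered to a minor triad. ii is the minor supertonic, borrowed from the parallel major (the Dorian ii).
So the chord is E#-G#-B#.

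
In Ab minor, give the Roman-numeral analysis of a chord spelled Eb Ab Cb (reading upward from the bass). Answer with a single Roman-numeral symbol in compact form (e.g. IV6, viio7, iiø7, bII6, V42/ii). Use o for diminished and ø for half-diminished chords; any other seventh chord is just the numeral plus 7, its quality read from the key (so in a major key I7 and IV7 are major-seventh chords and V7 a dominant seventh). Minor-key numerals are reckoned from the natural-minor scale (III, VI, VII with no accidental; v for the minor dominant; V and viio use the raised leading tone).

i64

Stacked in thirds the chord is Ab-Cb-Eb: a minor triad on Ab.
In Ab minor, Ab is the tonic; the diatonic minor triad there is i.
With Eb in the bass the chord is in second inversion, so the figured bass is 64.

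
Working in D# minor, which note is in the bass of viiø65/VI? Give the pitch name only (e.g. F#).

The applied chord viiø65/VI is rooted on A#: A#-C#-E-G#.
The figure 65 means first inversion — the third is in the bass.

C#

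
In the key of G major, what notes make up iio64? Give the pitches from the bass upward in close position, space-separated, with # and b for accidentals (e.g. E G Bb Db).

Eb A C

iio64 is the diminished supertonic triad, borrowed from the parallel minor. In G major that root is A.
So the chord is A-C-Eb, a diminished triad.
The figured bass 64 indicates second inversion, placing the fifth (Eb) in the bass: Eb-A-C.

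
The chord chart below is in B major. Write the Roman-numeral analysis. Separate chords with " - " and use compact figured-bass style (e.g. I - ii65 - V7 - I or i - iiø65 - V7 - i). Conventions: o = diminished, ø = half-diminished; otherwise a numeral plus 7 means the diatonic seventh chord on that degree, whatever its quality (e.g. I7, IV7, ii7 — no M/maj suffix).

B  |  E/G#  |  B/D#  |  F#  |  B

B has root B, degree 1 in B major, so I.
E/G# has root E, degree 4 in B major, so IV6.
B/D# has root B, degree 1 in B major, so I6.
F#: root F# is the dominant; major triad there is V.
B: root B is the tonic; major triad there is I.

I - IV6 - I6 - V - I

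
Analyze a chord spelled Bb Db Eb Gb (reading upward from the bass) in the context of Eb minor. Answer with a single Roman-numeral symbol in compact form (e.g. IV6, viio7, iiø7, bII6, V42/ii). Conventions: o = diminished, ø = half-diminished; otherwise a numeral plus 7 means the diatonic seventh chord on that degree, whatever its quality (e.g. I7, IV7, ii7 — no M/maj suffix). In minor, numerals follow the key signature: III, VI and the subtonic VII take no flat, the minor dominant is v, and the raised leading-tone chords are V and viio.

i43

Stacked in thirds the chord is Eb-Gb-Bb-Db: a minor seventh chord on Eb.
Eb is scale degree 1 in Eb minor, and a minor seventh chord on that degree is written i7.
With Bb in the bass the chord is in second inversion, so the figured bass is 43.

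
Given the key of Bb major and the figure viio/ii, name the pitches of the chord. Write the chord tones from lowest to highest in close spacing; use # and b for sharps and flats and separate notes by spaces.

B D F

The slash marks an applied leading-tone chord: viio of ii. In Bb major, ii is C, so the leading tone to it is B, a half step below.
Building a diminished triad on B gives B-D-F.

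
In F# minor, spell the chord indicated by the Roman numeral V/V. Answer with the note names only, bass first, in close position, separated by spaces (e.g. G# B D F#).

The slash means an applied dominant: we want the dominant of V. In F# minor, V is C# major, and its dominant is built on G#.
Building a major triad on G# gives G#-B#-D#.

G# B# D#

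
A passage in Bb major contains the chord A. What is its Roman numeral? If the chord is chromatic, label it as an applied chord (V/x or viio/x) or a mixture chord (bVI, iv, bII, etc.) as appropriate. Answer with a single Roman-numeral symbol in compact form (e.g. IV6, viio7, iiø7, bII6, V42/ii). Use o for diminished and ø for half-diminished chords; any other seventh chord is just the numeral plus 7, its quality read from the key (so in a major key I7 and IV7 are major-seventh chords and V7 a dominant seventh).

V/iii

Stacked in thirds the chord is A-C#-E: a major triad on A.
A is not a diatonic chord root with this quality in Bb major, but it lies a perfect fifth above D (iii), so the chord functions as an applied dominant of iii.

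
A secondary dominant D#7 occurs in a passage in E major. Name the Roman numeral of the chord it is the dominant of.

iii

The chord is a dominant seventh chord on D#.
A dominant resolves down a perfect fifth: D# → G#. In E major, G# is scale degree 3, i.e. iii.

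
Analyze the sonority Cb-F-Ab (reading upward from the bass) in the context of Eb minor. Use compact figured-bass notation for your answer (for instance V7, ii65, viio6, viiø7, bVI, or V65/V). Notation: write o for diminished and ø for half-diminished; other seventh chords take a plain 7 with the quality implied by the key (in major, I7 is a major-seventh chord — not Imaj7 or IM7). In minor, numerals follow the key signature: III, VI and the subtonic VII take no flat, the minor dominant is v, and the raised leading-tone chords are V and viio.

The pitches F-Ab-Cb form a diminished triad rooted on F.
In Eb minor, F is the supertonic; the diatonic diminished triad there is iio.
With Cb in the bass the chord is in second inversion, so the figured bass is 64.

iio64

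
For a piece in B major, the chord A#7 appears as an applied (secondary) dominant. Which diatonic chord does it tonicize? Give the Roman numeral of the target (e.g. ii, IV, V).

iii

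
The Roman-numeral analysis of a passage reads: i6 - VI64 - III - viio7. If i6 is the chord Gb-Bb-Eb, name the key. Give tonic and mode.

Eb minor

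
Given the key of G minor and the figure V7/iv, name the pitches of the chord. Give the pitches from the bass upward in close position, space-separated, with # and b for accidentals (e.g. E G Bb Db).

G B D F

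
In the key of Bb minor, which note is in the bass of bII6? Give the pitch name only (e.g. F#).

bII in Bb minor has root Cb; the chord is Cb-Eb-Gb.
The figure 6 means first inversion — the third is in the bass.

Eb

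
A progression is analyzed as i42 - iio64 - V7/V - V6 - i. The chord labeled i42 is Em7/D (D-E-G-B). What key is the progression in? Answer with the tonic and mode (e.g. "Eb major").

i42 is given as D-E-G-B — a minor seventh chord with root E.
If E is scale degree 1 and the mode makes that degree carry a minor seventh chord, the tonic is E and the mode is minor.

E minor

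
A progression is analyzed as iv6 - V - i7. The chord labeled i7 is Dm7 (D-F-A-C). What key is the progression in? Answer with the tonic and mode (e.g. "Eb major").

The chord Dm7 is a minor seventh chord rooted on D; its label is i7.
If D is scale degree 1 and the mode makes that degree carry a minor seventh chord, the tonic is D and the mode is minor.

D minor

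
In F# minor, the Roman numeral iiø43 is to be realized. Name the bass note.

D

iiø in F# minor has root G#; the chord is G#-B-D-F#.
The figure 43 means second inversion — the fifth is in the bass.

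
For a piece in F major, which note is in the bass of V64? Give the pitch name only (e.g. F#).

G

V in F major has root C; the chord is C-E-G.
The figure 64 means second inversion — the fifth is in the bass.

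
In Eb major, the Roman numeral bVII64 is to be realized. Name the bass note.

bVII in Eb major has root Db; the chord is Db-F-Ab.
The figure 64 means second inversion — the fifth is in the bass.

Ab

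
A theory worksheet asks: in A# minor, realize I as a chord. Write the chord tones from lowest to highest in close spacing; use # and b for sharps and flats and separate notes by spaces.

A# C## E#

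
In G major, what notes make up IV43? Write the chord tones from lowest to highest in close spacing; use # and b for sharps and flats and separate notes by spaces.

G B C E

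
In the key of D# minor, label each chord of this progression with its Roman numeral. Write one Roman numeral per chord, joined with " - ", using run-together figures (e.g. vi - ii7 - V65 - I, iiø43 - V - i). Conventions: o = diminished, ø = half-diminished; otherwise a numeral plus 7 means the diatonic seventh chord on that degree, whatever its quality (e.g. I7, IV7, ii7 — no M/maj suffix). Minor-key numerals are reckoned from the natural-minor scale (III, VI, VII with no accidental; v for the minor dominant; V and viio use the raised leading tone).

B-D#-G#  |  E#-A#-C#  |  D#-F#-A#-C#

B-D#-G#: root G# is the subdominant; minor triad there is iv6.
E#-A#-C#: minor triad on A# = scale degree 5 → v64.
D#-F#-A#-C#: root D# is the tonic; minor seventh chord there is i7.

iv6 - v64 - i7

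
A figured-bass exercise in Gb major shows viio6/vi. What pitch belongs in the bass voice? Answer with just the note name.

F

The applied chord viio6/vi is rooted on D: D-F-Ab.
The figure 6 means first inversion — the third is in the bass.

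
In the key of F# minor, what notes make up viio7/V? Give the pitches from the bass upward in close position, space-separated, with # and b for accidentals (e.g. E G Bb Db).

B# D# F# A

The slash marks an applied leading-tone chord: viio of V. In F# minor, V is C#, so the leading tone to it is B#, a half step below.
Building a fully diminished seventh chord on B# gives B#-D#-F#-A.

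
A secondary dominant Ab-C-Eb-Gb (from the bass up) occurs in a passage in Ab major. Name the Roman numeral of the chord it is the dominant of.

The chord is a dominant seventh chord on Ab.
A dominant resolves down a perfect fifth: Ab → Db. In Ab major, Db is scale degree 4, i.e. IV.

IV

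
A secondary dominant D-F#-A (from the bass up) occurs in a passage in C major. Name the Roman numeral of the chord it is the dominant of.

V

The chord is a major triad on D.
A dominant resolves down a perfect fifth: D → G. In C major, G is scale degree 5, i.e. V.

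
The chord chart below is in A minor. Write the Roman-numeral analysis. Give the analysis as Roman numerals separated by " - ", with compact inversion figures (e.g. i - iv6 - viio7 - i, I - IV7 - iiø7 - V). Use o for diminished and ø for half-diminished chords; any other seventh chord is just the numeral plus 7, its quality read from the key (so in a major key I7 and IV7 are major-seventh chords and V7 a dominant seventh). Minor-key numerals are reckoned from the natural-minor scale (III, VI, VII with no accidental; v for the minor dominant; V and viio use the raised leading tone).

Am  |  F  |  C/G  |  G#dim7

i - VI - III64 - viio7

Am: minor triad on A = scale degree 1 → i.
F: root F is the submediant; major triad there is VI.
C/G has root C, degree 3 in A minor, so III64.
G#dim7: fully diminished seventh chord on G# = scale degree 7 → viio7.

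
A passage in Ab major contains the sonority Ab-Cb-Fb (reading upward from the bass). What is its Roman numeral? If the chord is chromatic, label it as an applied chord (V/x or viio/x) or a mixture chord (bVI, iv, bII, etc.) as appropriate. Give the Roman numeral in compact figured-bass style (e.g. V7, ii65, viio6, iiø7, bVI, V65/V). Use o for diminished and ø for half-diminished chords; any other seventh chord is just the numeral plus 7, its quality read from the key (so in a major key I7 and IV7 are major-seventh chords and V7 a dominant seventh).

bVI6

Stacked in thirds the chord is Fb-Ab-Cb: a major triad on Fb.
Fb is the lowered sixth degree of Ab major (diatonic 6 would be F). This is a major triad on the lowered sixth degree, borrowed from the parallel minor.
With Ab in the bass the chord is in first inversion, so the figured bass is 6.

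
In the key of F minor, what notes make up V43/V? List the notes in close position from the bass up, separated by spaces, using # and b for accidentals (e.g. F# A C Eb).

D F G B

V43/V is a secondary dominant — the dominant seventh of V. V in F minor is C, so the applied chord's root is G, a perfect fifth above.
Building a dominant seventh chord on G gives G-B-D-F.
With the 43 figure the chord is in second inversion; from the bass D upward in close position it reads D-F-G-B.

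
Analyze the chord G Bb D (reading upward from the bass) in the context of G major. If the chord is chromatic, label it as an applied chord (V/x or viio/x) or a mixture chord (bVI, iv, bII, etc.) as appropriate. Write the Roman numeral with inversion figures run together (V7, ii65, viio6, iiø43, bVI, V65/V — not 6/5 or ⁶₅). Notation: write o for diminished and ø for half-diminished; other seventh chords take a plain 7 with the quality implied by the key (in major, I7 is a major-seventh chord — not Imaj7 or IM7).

The pitches G-Bb-D form a minor triad rooted on G.
G is the first degree of G major. This is the minor tonic, borrowed from the parallel minor.

i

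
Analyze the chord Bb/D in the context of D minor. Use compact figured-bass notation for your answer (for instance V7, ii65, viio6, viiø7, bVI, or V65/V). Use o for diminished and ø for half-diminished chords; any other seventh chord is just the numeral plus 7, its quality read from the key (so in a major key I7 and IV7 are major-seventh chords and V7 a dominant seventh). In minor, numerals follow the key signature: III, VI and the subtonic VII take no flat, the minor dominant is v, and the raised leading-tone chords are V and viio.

VI6

Stacked in thirds the chord is Bb-D-F: a major triad on Bb.
Bb is scale degree 6 in D minor, and a major triad on that degree is written VI.
With D in the bass the chord is in first inversion, so the figured bass is 6.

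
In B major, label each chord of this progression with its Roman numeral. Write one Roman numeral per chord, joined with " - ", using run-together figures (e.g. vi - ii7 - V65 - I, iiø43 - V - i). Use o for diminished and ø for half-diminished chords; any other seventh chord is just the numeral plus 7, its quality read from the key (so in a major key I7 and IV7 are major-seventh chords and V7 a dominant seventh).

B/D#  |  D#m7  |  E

I6 - iii7 - IV

B/D#: major triad on B = scale degree 1 → I6.
D#m7 has root D#, degree 3 in B major, so iii7.
E has root E, degree 4 in B major, so IV.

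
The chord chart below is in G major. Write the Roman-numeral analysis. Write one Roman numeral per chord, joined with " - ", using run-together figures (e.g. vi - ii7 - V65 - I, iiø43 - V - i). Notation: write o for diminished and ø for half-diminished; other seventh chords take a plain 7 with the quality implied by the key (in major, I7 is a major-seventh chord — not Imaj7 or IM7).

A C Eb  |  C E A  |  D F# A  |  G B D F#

A-C-Eb: A with this quality isn't in the key; it's iio, borrowed from the parallel minor.
C-E-A has root A, degree 2 in G major, so ii6.
D-F#-A has root D, degree 5 in G major, so V.
G-B-D-F#: major seventh chord on G = scale degree 1 → I7.

iio - ii6 - V - I7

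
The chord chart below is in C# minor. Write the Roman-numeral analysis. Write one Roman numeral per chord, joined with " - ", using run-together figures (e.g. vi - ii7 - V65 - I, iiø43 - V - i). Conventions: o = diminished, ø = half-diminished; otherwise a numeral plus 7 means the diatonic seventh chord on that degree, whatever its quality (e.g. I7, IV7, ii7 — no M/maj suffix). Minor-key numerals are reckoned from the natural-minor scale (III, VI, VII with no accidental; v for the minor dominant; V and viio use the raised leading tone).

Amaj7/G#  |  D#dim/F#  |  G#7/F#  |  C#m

VI42 - iio6 - V42 - i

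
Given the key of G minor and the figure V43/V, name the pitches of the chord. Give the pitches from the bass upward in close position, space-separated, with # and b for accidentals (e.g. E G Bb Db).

E G A C#

V43/V is a secondary dominant — the dominant seventh of V. V in G minor is D, so the applied chord's root is A, a perfect fifth above.
Building a dominant seventh chord on A gives A-C#-E-G.
The figured bass 43 indicates second inversion, placing the fifth (E) in the bass: E-G-A-C#.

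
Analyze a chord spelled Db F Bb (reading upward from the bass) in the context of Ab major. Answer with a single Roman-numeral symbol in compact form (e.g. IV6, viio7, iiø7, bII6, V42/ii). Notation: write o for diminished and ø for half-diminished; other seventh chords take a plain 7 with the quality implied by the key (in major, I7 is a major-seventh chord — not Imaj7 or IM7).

ii6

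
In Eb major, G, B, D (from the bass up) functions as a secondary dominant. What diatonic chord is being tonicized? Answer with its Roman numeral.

vi

The chord is a major triad on G.
A dominant resolves down a perfect fifth: G → C. In Eb major, C is scale degree 6, i.e. vi.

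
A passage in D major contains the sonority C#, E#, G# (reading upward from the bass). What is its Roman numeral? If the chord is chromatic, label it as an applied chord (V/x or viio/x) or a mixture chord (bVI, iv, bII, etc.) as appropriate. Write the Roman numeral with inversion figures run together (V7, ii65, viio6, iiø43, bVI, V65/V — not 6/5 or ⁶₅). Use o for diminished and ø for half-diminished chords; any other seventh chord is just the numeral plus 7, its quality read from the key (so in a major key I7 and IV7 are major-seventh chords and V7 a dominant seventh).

V/iii

Stacked in thirds the chord is C#-E#-G#: a major triad on C#.
C# is not a diatonic chord root with this quality in D major, but it lies a perfect fifth above F# (iii), so the chord functions as an applied dominant of iii.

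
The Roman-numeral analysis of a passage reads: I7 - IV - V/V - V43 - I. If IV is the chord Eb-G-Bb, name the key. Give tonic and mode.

The chord Eb is a major triad rooted on Eb; its label is IV.
Counting down 3 scale steps from Eb places the tonic on Bb; a major triad on degree 4 is diatonic only in major.

Bb major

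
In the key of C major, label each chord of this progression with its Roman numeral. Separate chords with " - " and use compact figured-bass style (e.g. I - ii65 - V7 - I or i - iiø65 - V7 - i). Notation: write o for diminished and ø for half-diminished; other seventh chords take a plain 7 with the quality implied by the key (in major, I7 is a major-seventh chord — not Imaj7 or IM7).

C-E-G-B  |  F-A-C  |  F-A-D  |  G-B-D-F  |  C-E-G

C-E-G-B: root C is the tonic; major seventh chord there is I7.
F-A-C has root F, degree 4 in C major, so IV.
F-A-D has root D, degree 2 in C major, so ii6.
G-B-D-F: root G is the dominant; dominant seventh chord there is V7.
C-E-G: major triad on C = scale degree 1 → I.

I7 - IV - ii6 - V7 - I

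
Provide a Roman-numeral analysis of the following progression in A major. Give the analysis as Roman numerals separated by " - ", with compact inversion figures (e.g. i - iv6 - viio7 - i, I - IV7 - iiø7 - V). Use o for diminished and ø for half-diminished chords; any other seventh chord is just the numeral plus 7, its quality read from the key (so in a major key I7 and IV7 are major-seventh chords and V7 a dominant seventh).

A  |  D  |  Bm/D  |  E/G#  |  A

A: root A is the tonic; major triad there is I.
D has root D, degree 4 in A major, so IV.
Bm/D has root B, degree 2 in A major, so ii6.
E/G# has root E, degree 5 in A major, so V6.
A: root A is the tonic; major triad there is I.

I - IV - ii6 - V6 - I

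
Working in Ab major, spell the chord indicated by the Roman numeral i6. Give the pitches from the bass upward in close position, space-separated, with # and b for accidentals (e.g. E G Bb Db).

Cb Eb Ab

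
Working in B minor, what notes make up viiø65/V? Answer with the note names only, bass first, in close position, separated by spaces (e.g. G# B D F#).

G# B D# E#

viiø65/V is a secondary leading-tone chord. The target V is F# in B minor; the applied chord is rooted a semitone below, on E#.
Building a half-diminished seventh chord on E# gives E#-G#-B-D#.
With the 65 figure the chord is in first inversion; from the bass G# upward in close position it reads G#-B-D#-E#.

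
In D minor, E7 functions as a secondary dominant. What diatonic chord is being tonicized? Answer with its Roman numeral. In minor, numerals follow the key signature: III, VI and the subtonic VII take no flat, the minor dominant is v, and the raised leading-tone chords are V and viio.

The chord is a dominant seventh chord on E.
A dominant resolves down a perfect fifth: E → A. In D minor, A is scale degree 5, i.e. V.

V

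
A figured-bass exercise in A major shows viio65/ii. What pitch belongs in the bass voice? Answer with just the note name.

The applied chord viio65/ii is rooted on A#: A#-C#-E-G.
The figure 65 means first inversion — the third is in the bass.

C#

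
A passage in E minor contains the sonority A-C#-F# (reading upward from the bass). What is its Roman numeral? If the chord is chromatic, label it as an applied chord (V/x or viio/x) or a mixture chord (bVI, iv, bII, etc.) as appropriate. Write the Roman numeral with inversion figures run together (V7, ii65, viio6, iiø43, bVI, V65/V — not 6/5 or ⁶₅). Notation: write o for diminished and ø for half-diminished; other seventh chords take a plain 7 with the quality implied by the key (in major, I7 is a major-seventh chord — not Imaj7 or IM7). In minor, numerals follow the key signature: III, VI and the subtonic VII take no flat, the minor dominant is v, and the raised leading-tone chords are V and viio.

The pitches F#-A-C# form a minor triad rooted on F#.
F# is the second degree of E minor. This is the minor supertonic, borrowed from the parallel major (the Dorian ii).
With A in the bass the chord is in first inversion, so the figured bass is 6.

ii6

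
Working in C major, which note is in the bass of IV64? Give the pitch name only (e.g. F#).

IV in C major has root F; the chord is F-A-C.
The figure 64 means second inversion — the fifth is in the bass.

C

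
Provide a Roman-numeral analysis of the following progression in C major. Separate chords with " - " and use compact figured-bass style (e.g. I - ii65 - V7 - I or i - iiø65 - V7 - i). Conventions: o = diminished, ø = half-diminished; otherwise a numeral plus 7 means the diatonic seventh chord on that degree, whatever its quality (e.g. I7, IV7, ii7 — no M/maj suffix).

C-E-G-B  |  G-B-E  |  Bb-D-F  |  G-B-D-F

I7 - iii6 - bVII - V7

C-E-G-B: major seventh chord on C = scale degree 1 → I7.
G-B-E has root E, degree 3 in C major, so iii6.
Bb-D-F: Bb with this quality isn't in the key; it's bVII, borrowed from the parallel minor.
G-B-D-F: root G is the dominant; dominant seventh chord there is V7.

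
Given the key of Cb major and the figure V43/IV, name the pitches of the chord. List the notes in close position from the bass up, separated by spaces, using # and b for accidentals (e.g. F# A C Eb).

Gb Bbb Cb Eb

The slash means an applied dominant: we want the dominant of IV. In Cb major, IV is Fb major, and its dominant is built on Cb.
Building a dominant seventh chord on Cb gives Cb-Eb-Gb-Bbb.
The figured bass 43 indicates second inversion, placing the fifth (Gb) in the bass: Gb-Bbb-Cb-Eb.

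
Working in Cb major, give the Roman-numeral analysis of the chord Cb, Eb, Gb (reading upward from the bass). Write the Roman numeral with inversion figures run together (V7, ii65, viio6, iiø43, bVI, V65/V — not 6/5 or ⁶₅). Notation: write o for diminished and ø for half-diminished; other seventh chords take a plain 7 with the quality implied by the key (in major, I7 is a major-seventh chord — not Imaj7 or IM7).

The pitches Cb-Eb-Gb form a major triad rooted on Cb.
Cb is scale degree 1 in Cb major, and a major triad on that degree is written I.

I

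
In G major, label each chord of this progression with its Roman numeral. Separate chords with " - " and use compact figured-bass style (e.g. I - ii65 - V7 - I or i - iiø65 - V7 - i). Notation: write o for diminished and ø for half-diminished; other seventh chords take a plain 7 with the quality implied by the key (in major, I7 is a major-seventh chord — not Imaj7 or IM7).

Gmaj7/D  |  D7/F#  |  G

Gmaj7/D has root G, degree 1 in G major, so I43.
D7/F#: dominant seventh chord on D = scale degree 5 → V65.
G: major triad on G = scale degree 1 → I.

I43 - V65 - I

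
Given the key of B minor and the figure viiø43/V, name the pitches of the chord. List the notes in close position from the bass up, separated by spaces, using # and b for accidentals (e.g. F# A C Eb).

The slash marks an applied leading-tone chord: viio of V. In B minor, V is F#, so the leading tone to it is E#, a half step below.
Building a half-diminished seventh chord on E# gives E#-G#-B-D#.
The figured bass 43 indicates second inversion, placing the fifth (B) in the bass: B-D#-E#-G#.

B D# E# G#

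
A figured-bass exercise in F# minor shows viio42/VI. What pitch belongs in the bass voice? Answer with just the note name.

The applied chord viio42/VI is rooted on C#: C#-E-G-Bb.
The figure 42 means third inversion — the seventh is in the bass.

Bb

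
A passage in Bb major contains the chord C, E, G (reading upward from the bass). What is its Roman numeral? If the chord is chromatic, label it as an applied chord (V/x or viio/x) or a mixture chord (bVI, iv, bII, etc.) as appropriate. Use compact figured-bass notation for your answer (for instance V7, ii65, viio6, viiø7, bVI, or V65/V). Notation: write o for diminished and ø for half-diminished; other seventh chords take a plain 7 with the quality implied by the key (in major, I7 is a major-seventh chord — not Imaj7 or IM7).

V/V

Stacked in thirds the chord is C-E-G: a major triad on C.
C is not a diatonic chord root with this quality in Bb major, but it lies a perfect fifth above F (V), so the chord functions as an applied dominant of V.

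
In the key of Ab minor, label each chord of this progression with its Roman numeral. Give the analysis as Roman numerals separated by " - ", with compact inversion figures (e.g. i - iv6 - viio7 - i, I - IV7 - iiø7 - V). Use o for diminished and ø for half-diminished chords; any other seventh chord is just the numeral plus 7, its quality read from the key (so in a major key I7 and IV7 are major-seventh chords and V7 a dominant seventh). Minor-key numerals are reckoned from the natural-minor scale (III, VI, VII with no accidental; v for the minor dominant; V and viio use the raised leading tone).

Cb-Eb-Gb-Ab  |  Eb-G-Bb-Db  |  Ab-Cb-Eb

i65 - V7 - i

Cb-Eb-Gb-Ab: minor seventh chord on Ab = scale degree 1 → i65.
Eb-G-Bb-Db: root Eb is the dominant; dominant seventh chord there is V7.
Ab-Cb-Eb: minor triad on Ab = scale degree 1 → i.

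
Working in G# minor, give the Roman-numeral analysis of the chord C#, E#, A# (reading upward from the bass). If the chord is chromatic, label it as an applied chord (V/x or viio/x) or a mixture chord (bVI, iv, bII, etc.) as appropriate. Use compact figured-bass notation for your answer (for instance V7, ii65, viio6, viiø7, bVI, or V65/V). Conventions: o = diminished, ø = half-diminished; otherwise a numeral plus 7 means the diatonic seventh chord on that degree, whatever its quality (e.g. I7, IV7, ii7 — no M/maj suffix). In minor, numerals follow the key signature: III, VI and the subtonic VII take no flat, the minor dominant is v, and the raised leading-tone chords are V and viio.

Stacked in thirds the chord is A#-C#-E#: a minor triad on A#.
A# is the second degree of G# minor. This is the minor supertonic, borrowed from the parallel major (the Dorian ii).
With C# in the bass the chord is in first inversion, so the figured bass is 6.

ii6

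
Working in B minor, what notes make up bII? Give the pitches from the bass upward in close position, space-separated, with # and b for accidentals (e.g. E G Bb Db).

C E G

Scale degree 2 in B minor is C#; lowering it a half step gives C. bII is the Neapolitan chord — a major triad on the lowered second degree.
So the chord is C-E-G.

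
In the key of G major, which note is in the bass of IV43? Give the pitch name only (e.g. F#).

IV in G major has root C; the chord is C-E-G-B.
The figure 43 means second inversion — the fifth is in the bass.

G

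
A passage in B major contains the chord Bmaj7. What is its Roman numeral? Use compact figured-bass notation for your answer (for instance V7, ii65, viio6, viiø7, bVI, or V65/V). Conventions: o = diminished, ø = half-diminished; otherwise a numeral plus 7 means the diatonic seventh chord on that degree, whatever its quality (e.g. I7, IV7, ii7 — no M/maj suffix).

I7

Stacked in thirds the chord is B-D#-F#-A#: a major seventh chord on B.
B is scale degree 1 in B major, and a major seventh chord on that degree is written I7.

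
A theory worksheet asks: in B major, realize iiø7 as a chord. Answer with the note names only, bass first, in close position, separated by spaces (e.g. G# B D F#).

C# E G B

Scale degree 2 in B major is C#; here the chord built on it is altered to a half-diminished seventh chord. iiø7 is the half-diminished supertonic seventh, borrowed from the parallel minor.
So the chord is C#-E-G-B, a half-diminished seventh chord.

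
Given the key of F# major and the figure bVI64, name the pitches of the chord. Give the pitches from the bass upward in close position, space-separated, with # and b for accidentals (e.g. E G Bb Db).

A D F#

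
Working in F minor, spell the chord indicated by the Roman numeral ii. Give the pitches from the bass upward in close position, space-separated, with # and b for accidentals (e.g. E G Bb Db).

G Bb D

ii is the minor supertonic, borrowed from the parallel major (the Dorian ii). In F minor that root is G.
So the chord is G-Bb-D.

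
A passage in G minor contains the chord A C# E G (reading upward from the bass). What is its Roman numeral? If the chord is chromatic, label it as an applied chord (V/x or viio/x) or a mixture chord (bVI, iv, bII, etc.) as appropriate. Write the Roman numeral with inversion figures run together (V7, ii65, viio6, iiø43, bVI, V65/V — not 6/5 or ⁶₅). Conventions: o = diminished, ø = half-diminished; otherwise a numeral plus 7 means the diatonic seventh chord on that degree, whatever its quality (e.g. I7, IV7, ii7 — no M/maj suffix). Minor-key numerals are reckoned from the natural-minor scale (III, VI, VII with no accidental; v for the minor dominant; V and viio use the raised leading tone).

V7/V

Stacked in thirds the chord is A-C#-E-G: a dominant seventh chord on A.
A is not a diatonic chord root with this quality in G minor, but it lies a perfect fifth above D (V), so the chord functions as an applied dominant of V.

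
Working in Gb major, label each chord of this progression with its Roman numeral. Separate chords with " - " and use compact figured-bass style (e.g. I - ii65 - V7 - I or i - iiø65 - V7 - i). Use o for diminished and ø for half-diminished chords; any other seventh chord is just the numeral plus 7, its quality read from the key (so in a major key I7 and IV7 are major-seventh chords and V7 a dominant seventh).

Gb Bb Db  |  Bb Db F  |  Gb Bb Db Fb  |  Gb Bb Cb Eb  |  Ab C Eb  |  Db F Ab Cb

Gb-Bb-Db: root Gb is the tonic; major triad there is I.
Bb-Db-F: minor triad on Bb = scale degree 3 → iii.
Gb-Bb-Db-Fb: a dominant seventh chord on Gb, the applied dominant of IV → V7/IV.
Gb-Bb-Cb-Eb has root Cb, degree 4 in Gb major, so IV43.
Ab-C-Eb: a major triad on Ab, the applied dominant of V → V/V.
Db-F-Ab-Cb: dominant seventh chord on Db = scale degree 5 → V7.

I - iii - V7/IV - IV43 - V/V - V7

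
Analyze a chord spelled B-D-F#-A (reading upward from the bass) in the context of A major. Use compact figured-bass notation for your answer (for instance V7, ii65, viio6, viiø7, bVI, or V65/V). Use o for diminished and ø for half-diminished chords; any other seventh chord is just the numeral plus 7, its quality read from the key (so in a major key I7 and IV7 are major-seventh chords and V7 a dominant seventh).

ii7

The pitches B-D-F#-A form a minor seventh chord rooted on B.
In A major, B is the supertonic; the diatonic minor seventh chord there is ii7.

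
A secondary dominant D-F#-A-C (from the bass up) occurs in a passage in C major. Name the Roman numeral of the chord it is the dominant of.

V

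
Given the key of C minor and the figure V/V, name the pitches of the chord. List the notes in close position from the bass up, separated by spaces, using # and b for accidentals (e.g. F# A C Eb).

D F# A

The slash means an applied dominant: we want the dominant of V. In C minor, V is G major, and its dominant is built on D.
Building a major triad on D gives D-F#-A.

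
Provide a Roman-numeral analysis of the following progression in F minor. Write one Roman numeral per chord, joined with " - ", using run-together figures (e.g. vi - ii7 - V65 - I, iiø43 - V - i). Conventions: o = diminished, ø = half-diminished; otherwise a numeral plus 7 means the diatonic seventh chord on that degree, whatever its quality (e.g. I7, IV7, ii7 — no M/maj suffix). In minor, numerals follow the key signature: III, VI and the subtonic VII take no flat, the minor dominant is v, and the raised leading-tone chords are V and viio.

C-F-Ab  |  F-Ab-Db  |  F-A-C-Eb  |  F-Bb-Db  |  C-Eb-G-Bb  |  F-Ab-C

i64 - VI6 - V7/iv - iv64 - v7 - i

C-F-Ab: minor triad on F = scale degree 1 → i64.
F-Ab-Db: major triad on Db = scale degree 6 → VI6.
F-A-C-Eb: a dominant seventh chord on F, the applied dominant of iv → V7/iv.
F-Bb-Db: minor triad on Bb = scale degree 4 → iv64.
C-Eb-G-Bb has root C, degree 5 in F minor, so v7.
F-Ab-C: minor triad on F = scale degree 1 → i.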